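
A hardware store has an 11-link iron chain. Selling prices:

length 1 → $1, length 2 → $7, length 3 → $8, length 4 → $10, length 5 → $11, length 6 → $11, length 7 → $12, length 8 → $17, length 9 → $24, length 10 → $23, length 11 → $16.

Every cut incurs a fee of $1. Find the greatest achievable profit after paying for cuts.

32

Consider every possible first cut. net[k] is the best of p[i]+net[k−i] over all sellable i≤k, charging 1 whenever i<k.
net[1] = 1
net[2] = max(1+1-1, 7+0) = 7
net[3] = max(1+7-1, 7+1-1, 8+0) = 8
net[4] = max(1+8-1, 7+7-1, 8+1-1, 10+0) = 13
net[5] = max(1+13-1, 7+8-1, 8+7-1, 10+1-1, 11+0) = 14
net[6] = max(1+14-1, 7+13-1, 8+8-1, 10+7-1, 11+1-1, 11+0) = 19
net[7] = max(1+19-1, 7+14-1, 8+13-1, …, 11+1-1, 12+0) = 20
net[8] = max(1+20-1, 7+19-1, 8+14-1, …, 12+1-1, 17+0) = 25
net[9] = max(1+25-1, 7+20-1, 8+19-1, …, 17+1-1, 24+0) = 26
net[10] = max(1+26-1, 7+25-1, 8+20-1, …, 24+1-1, 23+0) = 31
net[11] = max(1+31-1, 7+26-1, 8+25-1, …, 23+1-1, 16+0) = 32
One optimal plan: pieces 3 + 2 + 2 + 2 + 2 (4 cuts) → $36 − $4 = $32.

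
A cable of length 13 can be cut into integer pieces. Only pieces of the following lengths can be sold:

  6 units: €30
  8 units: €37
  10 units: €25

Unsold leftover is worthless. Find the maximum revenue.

60

Build best[k] bottom-up: best[k] = max over allowed piece i of (p[i] + best[k−i]).
best[1] = 0
best[2] = 0
best[3] = 0
best[4] = 0
best[5] = 0
best[6] = 30
best[7] = 30
best[8] = 37
best[9] = 37
best[10] = 37
best[11] = 37
best[12] = 60  (first piece 6, then best[6]=30)
best[13] = 60
One optimal cutting: pieces 6 + 6 with 1 unit of scrap → €60.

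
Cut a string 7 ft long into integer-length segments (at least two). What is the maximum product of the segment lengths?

12

Let f[k] be the best product for length k (with at least one cut). For each first piece i, the rest contributes max(k−i, f[k−i]).
f[2] = 1·max(1,0) = 1·1 = 1
f[3] = 1·max(2,1) = 1·2 = 2
f[4] = 2·max(2,1) = 2·2 = 4
f[5] = 2·max(3,2) = 2·3 = 6
f[6] = 3·max(3,2) = 3·3 = 9
f[7] = 2·max(5,6) = 2·6 = 12
One optimal split: 3 + 2 + 2; product 3·2·2 = 12.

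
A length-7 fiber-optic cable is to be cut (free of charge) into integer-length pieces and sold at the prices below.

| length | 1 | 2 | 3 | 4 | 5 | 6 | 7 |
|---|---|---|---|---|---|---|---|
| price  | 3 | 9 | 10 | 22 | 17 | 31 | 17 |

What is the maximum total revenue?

Build v[k] bottom-up: v[k] = max over allowed piece i of (p[i] + v[k−i]).
v[1] = 3
v[2] = 9
v[3] = 12  (first piece 1, then v[2]=9)
v[4] = 22
v[5] = 25  (first piece 1, then v[4]=22)
v[6] = 31  (first piece 2, then v[4]=22)
v[7] = 34  (first piece 1, then v[6]=31)
One optimal cutting: 4 + 2 + 1 → $22 + $9 + $3 = $34.

34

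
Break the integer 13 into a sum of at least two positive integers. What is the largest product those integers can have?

Fill m[k] for k=2..13: at each k try every first piece i and multiply by the better of (k−i) uncut or m[k−i].
Small cases: m[2]=1, m[3]=2, m[4]=4, m[5]=6, m[6]=9, m[7]=12.
m[8] = max(1×12, 2×9, 3×6, …, 6×2, 7×1) = 18
m[9] = max(1×18, 2×12, 3×9, …, 7×2, 8×1) = 27
m[10] = max(1×27, 2×18, 3×12, …, 8×2, 9×1) = 36
m[11] = max(1×36, 2×27, 3×18, …, 9×2, 10×1) = 54
m[12] = max(1×54, 2×36, 3×27, …, 10×2, 11×1) = 81
m[13] = max(1×81, 2×54, 3×36, …, 11×2, 12×1) = 108
One optimal split: 3 + 3 + 3 + 2 + 2; product 3×3×3×2×2 = 108.

108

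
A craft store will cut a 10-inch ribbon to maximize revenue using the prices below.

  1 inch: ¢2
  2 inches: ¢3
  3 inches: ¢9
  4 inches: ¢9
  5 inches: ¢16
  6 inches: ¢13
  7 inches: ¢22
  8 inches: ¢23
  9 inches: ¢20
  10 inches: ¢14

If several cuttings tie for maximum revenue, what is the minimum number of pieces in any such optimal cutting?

Let r[k] be the best obtainable value from length k. For each k, try every first piece i and keep the best of price[i] + r[k−i].
r[1] = 2
r[2] = 4  (first piece 1, then r[1]=2)
r[3] = 9
r[4] = 11  (first piece 1, then r[3]=9)
r[5] = 16
r[6] = 18  (first piece 1, then r[5]=16)
r[7] = 22
r[8] = 25  (first piece 3, then r[5]=16)
r[9] = 27  (first piece 1, then r[8]=25)
r[10] = 32  (first piece 5, then r[5]=16)
Maximum revenue is ¢32.
Now minimize piece count subject to staying optimal: for each k, pieces[k] = 1 + min over i with p[i]+r[k−i]=r[k] of pieces[k−i].
pieces[7] = 1
pieces[8] = 2
pieces[9] = 3
pieces[10] = 2

2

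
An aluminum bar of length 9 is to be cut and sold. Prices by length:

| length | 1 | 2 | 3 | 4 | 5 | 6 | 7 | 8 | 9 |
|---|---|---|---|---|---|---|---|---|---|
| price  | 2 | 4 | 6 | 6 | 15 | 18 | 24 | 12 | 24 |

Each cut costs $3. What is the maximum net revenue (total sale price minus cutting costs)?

25

Let v[k] be the best obtainable value from length k. For each k, try every first piece i and keep the best of price[i] + v[k−i] minus the 3 cut fee when i<k.
v[1] = 2
v[2] = 4
v[3] = 6
v[4] = 6
v[5] = 15
v[6] = 18
v[7] = 24
v[8] = 23  (first piece 1, then v[7]=24)
v[9] = 25  (first piece 2, then v[7]=24)
One optimal plan: pieces 7 + 2 (1 cut) → $28 − $3 = $25.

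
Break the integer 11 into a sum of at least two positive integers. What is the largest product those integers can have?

54

Fill m[k] for k=2..11: at each k try every first piece i and multiply by the better of (k−i) uncut or m[k−i].
m[2] = 1*max(1,0) = 1*1 = 1
m[3] = 1*max(2,1) = 1*2 = 2
m[4] = 2*max(2,1) = 2*2 = 4
m[5] = 2*max(3,2) = 2*3 = 6
m[6] = 3*max(3,2) = 3*3 = 9
m[7] = 2*max(5,6) = 2*6 = 12
m[8] = 2*max(6,9) = 2*9 = 18
m[9] = 3*max(6,9) = 3*9 = 27
m[10] = 2*max(8,18) = 2*18 = 36
m[11] = 2*max(9,27) = 2*27 = 54
One optimal split: 3 + 3 + 3 + 2; product 3*3*3*2 = 54.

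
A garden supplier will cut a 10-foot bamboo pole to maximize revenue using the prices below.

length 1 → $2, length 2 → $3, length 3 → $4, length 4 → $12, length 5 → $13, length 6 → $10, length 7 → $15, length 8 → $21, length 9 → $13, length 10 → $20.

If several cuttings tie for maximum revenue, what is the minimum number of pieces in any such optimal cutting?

4

Consider every possible first cut. r[k] is the best of p[i]+r[k−i] over all sellable i≤k.
r[1] = 2
r[2] = 4  (first piece 1, then r[1]=2)
r[3] = 6  (first piece 1, then r[2]=4)
r[4] = 12
r[5] = 14  (first piece 1, then r[4]=12)
r[6] = 16  (first piece 1, then r[5]=14)
r[7] = 18  (first piece 1, then r[6]=16)
r[8] = 24  (first piece 4, then r[4]=12)
r[9] = 26  (first piece 1, then r[8]=24)
r[10] = 28  (first piece 1, then r[9]=26)
Maximum revenue is $28.
Now minimize piece count subject to staying optimal: for each k, pieces[k] = 1 + min over i with p[i]+r[k−i]=r[k] of pieces[k−i].
pieces[7] = 4
pieces[8] = 2
pieces[9] = 3
pieces[10] = 4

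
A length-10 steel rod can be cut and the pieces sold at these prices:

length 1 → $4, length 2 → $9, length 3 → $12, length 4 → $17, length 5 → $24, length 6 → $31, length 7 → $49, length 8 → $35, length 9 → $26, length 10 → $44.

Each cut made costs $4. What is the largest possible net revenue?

57

Let v[k] be the best obtainable value from length k. For each k, try every first piece i and keep the best of price[i] + v[k−i] minus the 4 cut fee when i<k.
v[1] = 4
v[2] = 9
v[3] = 12
v[4] = 17
v[5] = 24
v[6] = 31
v[7] = 49
v[8] = 49  (first piece 1, then v[7]=49)
v[9] = 54  (first piece 2, then v[7]=49)
v[10] = 57  (first piece 3, then v[7]=49)
One optimal plan: pieces 7 + 3 (1 cut) → $61 − $4 = $57.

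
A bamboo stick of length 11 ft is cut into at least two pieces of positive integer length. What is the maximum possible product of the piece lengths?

Define P[k] = max over 1≤i<k of i · max(k−i, P[k−i]); the inner max lets the remainder stay uncut if that's better.
Small cases: P[2]=1, P[3]=2.
P[4] = 2·max(2,1) = 2·2 = 4
P[5] = 2·max(3,2) = 2·3 = 6
P[6] = 3·max(3,2) = 3·3 = 9
P[7] = 2·max(5,6) = 2·6 = 12
P[8] = 2·max(6,9) = 2·9 = 18
P[9] = 3·max(6,9) = 3·9 = 27
P[10] = 2·max(8,18) = 2·18 = 36
P[11] = 2·max(9,27) = 2·27 = 54
One optimal split: 3 + 3 + 3 + 2; product 3·3·3·2 = 54.

54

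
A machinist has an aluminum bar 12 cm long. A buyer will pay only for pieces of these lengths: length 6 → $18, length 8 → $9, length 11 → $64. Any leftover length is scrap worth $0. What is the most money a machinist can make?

Let best[k] be the best obtainable value from length k. For each k, try every first piece i and keep the best of price[i] + best[k−i].
best[1] = 0
best[2] = 0
best[3] = 0
best[4] = 0
best[5] = 0
best[6] = 18
best[7] = 18
best[8] = 18
best[9] = 18
best[10] = 18
best[11] = 64
best[12] = 64
One optimal cutting: pieces 11 with 1 cm of scrap → $64.

64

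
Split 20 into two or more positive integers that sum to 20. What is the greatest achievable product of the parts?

Let P[k] be the best product for length k (with at least one cut). For each first piece i, the rest contributes max(k−i, P[k−i]).
Small cases: P[2]=1, P[3]=2, P[4]=4, P[5]=6, P[6]=9, P[7]=12, P[8]=18, P[9]=27, P[10]=36, P[11]=54, P[12]=81.
P[13] = 2·max(11,54) = 2·54 = 108
P[14] = 2·max(12,81) = 2·81 = 162
P[15] = 3·max(12,81) = 3·81 = 243
P[16] = 2·max(14,162) = 2·162 = 324
P[17] = 2·max(15,243) = 2·243 = 486
P[18] = 3·max(15,243) = 3·243 = 729
P[19] = 2·max(17,486) = 2·486 = 972
P[20] = 2·max(18,729) = 2·729 = 1458
One optimal split: 3 + 3 + 3 + 3 + 3 + 3 + 2; product 3·3·3·3·3·3·2 = 1458.

1458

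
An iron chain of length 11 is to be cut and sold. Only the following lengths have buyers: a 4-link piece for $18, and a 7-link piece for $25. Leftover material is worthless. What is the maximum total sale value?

Consider every possible first cut. best[k] is the best of p[i]+best[k−i] over all sellable i≤k.
best[1] = 0
best[2] = 0
best[3] = 0
best[4] = 18
best[5] = 18
best[6] = 18
best[7] = max(18+0, 25+0) = 25
best[8] = max(18+18, 25+0) = 36
best[9] = max(18+18, 25+0) = 36
best[10] = max(18+18, 25+0) = 36
best[11] = max(18+25, 25+18) = 43
One optimal cutting: 7 + 4 → $43.

43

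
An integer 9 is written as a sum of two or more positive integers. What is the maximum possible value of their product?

Fill prod[k] for k=2..9: at each k try every first piece i and multiply by the better of (k−i) uncut or prod[k−i].
prod[2] = 1×max(1,0) = 1×1 = 1
prod[3] = 1×max(2,1) = 1×2 = 2
prod[4] = 2×max(2,1) = 2×2 = 4
prod[5] = 2×max(3,2) = 2×3 = 6
prod[6] = 3×max(3,2) = 3×3 = 9
prod[7] = 2×max(5,6) = 2×6 = 12
prod[8] = 2×max(6,9) = 2×9 = 18
prod[9] = 3×max(6,9) = 3×9 = 27
One optimal split: 3 + 3 + 3; product 3×3×3 = 27.

27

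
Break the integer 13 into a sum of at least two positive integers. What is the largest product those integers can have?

Fill prod[k] for k=2..13: at each k try every first piece i and multiply by the better of (k−i) uncut or prod[k−i].
prod[2] = 1*max(1,0) = 1*1 = 1
prod[3] = max(1*2, 2*1) = 2
prod[4] = max(1*3, 2*2, 3*1) = 4
prod[5] = max(1*4, 2*3, 3*2, 4*1) = 6
prod[6] = max(1*6, 2*4, 3*3, 4*2, 5*1) = 9
prod[7] = max(1*9, 2*6, 3*4, 4*3, 5*2, 6*1) = 12
prod[8] = max(1*12, 2*9, 3*6, …, 6*2, 7*1) = 18
prod[9] = max(1*18, 2*12, 3*9, …, 7*2, 8*1) = 27
prod[10] = max(1*27, 2*18, 3*12, …, 8*2, 9*1) = 36
prod[11] = max(1*36, 2*27, 3*18, …, 9*2, 10*1) = 54
prod[12] = max(1*54, 2*36, 3*27, …, 10*2, 11*1) = 81
prod[13] = max(1*81, 2*54, 3*36, …, 11*2, 12*1) = 108
One optimal split: 3 + 3 + 3 + 2 + 2; product 3*3*3*2*2 = 108.

108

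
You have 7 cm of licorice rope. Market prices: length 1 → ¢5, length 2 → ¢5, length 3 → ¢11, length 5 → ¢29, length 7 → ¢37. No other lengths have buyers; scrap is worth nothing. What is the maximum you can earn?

Let f[k] be the best obtainable value from length k. For each k, try every first piece i and keep the best of price[i] + f[k−i].
f[1] = 5
f[2] = 10  (first piece 1, then f[1]=5)
f[3] = 15  (first piece 1, then f[2]=10)
f[4] = 20  (first piece 1, then f[3]=15)
f[5] = 29
f[6] = 34  (first piece 1, then f[5]=29)
f[7] = 39  (first piece 1, then f[6]=34)
One optimal cutting: 5 + 1 + 1 → ¢39.

39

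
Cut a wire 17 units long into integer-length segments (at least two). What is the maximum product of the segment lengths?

486

Let P[k] be the best product for length k (with at least one cut). For each first piece i, the rest contributes max(k−i, P[k−i]).
Small cases: P[2]=1, P[3]=2, P[4]=4, P[5]=6, P[6]=9, P[7]=12, P[8]=18, P[9]=27, P[10]=36, P[11]=54.
P[12] = 3×max(9,27) = 3×27 = 81
P[13] = 2×max(11,54) = 2×54 = 108
P[14] = 2×max(12,81) = 2×81 = 162
P[15] = 3×max(12,81) = 3×81 = 243
P[16] = 2×max(14,162) = 2×162 = 324
P[17] = 2×max(15,243) = 2×243 = 486
One optimal split: 3 + 3 + 3 + 3 + 3 + 2; product 3×3×3×3×3×2 = 486.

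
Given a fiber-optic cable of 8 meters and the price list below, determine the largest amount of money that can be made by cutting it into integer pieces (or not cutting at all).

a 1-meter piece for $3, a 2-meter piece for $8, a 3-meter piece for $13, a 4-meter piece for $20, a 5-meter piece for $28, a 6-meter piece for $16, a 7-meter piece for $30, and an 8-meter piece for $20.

41

Consider every possible first cut. best[k] is the best of p[i]+best[k−i] over all sellable i≤k.
best[1] = 3
best[2] = max(3+3, 8+0) = 8
best[3] = max(3+8, 8+3, 13+0) = 13
best[4] = max(3+13, 8+8, 13+3, 20+0) = 20
best[5] = max(3+20, 8+13, 13+8, 20+3, 28+0) = 28
best[6] = max(3+28, 8+20, 13+13, 20+8, 28+3, 16+0) = 31
best[7] = max(3+31, 8+28, 13+20, …, 16+3, 30+0) = 36
best[8] = max(3+36, 8+31, 13+28, …, 30+3, 20+0) = 41
One optimal cutting: 5 + 3 → $28 + $13 = $41.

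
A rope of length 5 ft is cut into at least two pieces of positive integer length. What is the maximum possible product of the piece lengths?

6

Define g[k] = max over 1≤i<k of i · max(k−i, g[k−i]); the inner max lets the remainder stay uncut if that's better.
g[2] = 1·max(1,0) = 1·1 = 1
g[3] = 1·max(2,1) = 1·2 = 2
g[4] = 2·max(2,1) = 2·2 = 4
g[5] = 2·max(3,2) = 2·3 = 6
One optimal split: 3 + 2; product 3·2 = 6.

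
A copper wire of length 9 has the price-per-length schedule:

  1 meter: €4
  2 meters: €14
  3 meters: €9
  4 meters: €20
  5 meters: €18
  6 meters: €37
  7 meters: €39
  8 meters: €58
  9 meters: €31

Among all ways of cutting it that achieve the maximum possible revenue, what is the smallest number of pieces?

2

Build r[k] bottom-up: r[k] = max over allowed piece i of (p[i] + r[k−i]).
r[1] = 4
r[2] = max(4+4, 14+0) = 14
r[3] = max(4+14, 14+4, 9+0) = 18
r[4] = max(4+18, 14+14, 9+4, 20+0) = 28
r[5] = max(4+28, 14+18, 9+14, 20+4, 18+0) = 32
r[6] = max(4+32, 14+28, 9+18, 20+14, 18+4, 37+0) = 42
r[7] = max(4+42, 14+32, 9+28, …, 37+4, 39+0) = 46
r[8] = max(4+46, 14+42, 9+32, …, 39+4, 58+0) = 58
r[9] = max(4+58, 14+46, 9+42, …, 58+4, 31+0) = 62
Maximum revenue is €62.
Now minimize piece count subject to staying optimal: for each k, pieces[k] = 1 + min over i with p[i]+r[k−i]=r[k] of pieces[k−i].
pieces[6] = 3
pieces[7] = 4
pieces[8] = 1
pieces[9] = 2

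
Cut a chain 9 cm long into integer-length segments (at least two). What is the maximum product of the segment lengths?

Fill m[k] for k=2..9: at each k try every first piece i and multiply by the better of (k−i) uncut or m[k−i].
Small cases: m[2]=1, m[3]=2.
m[4] = max(1×3, 2×2, 3×1) = 4
m[5] = max(1×4, 2×3, 3×2, 4×1) = 6
m[6] = max(1×6, 2×4, 3×3, 4×2, 5×1) = 9
m[7] = max(1×9, 2×6, 3×4, 4×3, 5×2, 6×1) = 12
m[8] = max(1×12, 2×9, 3×6, …, 6×2, 7×1) = 18
m[9] = max(1×18, 2×12, 3×9, …, 7×2, 8×1) = 27
One optimal split: 3 + 3 + 3; product 3×3×3 = 27.

27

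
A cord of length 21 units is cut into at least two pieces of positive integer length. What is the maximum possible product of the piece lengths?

2187

Define g[k] = max over 1≤i<k of i · max(k−i, g[k−i]); the inner max lets the remainder stay uncut if that's better.
g[2] = 1·max(1,0) = 1·1 = 1
g[3] = 1·max(2,1) = 1·2 = 2
g[4] = 2·max(2,1) = 2·2 = 4
g[5] = 2·max(3,2) = 2·3 = 6
g[6] = 3·max(3,2) = 3·3 = 9
g[7] = 2·max(5,6) = 2·6 = 12
g[8] = 2·max(6,9) = 2·9 = 18
g[9] = 3·max(6,9) = 3·9 = 27
g[10] = 2·max(8,18) = 2·18 = 36
g[11] = 2·max(9,27) = 2·27 = 54
g[12] = 3·max(9,27) = 3·27 = 81
g[13] = 2·max(11,54) = 2·54 = 108
g[14] = 2·max(12,81) = 2·81 = 162
g[15] = 3·max(12,81) = 3·81 = 243
g[16] = 2·max(14,162) = 2·162 = 324
g[17] = 2·max(15,243) = 2·243 = 486
g[18] = 3·max(15,243) = 3·243 = 729
g[19] = 2·max(17,486) = 2·486 = 972
g[20] = 2·max(18,729) = 2·729 = 1458
g[21] = 3·max(18,729) = 3·729 = 2187
One optimal split: 3 + 3 + 3 + 3 + 3 + 3 + 3; product 3·3·3·3·3·3·3 = 2187.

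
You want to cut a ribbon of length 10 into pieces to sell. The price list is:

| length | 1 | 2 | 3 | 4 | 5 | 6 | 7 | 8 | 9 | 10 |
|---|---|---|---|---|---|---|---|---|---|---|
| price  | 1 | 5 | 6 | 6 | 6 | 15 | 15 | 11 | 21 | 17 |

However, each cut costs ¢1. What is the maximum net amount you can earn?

Consider every possible first cut. r[k] is the best of p[i]+r[k−i] over all sellable i≤k, charging 1 whenever i<k.
r[1] = 1
r[2] = max(1+1-1, 5+0) = 5
r[3] = max(1+5-1, 5+1-1, 6+0) = 6
r[4] = max(1+6-1, 5+5-1, 6+1-1, 6+0) = 9
r[5] = max(1+9-1, 5+6-1, 6+5-1, 6+1-1, 6+0) = 10
r[6] = max(1+10-1, 5+9-1, 6+6-1, 6+5-1, 6+1-1, 15+0) = 15
r[7] = max(1+15-1, 5+10-1, 6+9-1, …, 15+1-1, 15+0) = 15
r[8] = max(1+15-1, 5+15-1, 6+10-1, …, 15+1-1, 11+0) = 19
r[9] = max(1+19-1, 5+15-1, 6+15-1, …, 11+1-1, 21+0) = 21
r[10] = max(1+21-1, 5+19-1, 6+15-1, …, 21+1-1, 17+0) = 23
One optimal plan: pieces 6 + 2 + 2 (2 cuts) → ¢25 − ¢2 = ¢23.

23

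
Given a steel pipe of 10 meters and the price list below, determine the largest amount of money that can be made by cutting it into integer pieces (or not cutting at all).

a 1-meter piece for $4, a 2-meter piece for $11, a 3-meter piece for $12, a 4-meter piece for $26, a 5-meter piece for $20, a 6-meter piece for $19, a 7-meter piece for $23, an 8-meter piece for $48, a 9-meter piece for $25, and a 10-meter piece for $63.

Let best[k] be the best obtainable value from length k. For each k, try every first piece i and keep the best of price[i] + best[k−i].
best[1] = 4
best[2] = 11
best[3] = 15  (first piece 1, then best[2]=11)
best[4] = 26
best[5] = 30  (first piece 1, then best[4]=26)
best[6] = 37  (first piece 2, then best[4]=26)
best[7] = 41  (first piece 1, then best[6]=37)
best[8] = 52  (first piece 4, then best[4]=26)
best[9] = 56  (first piece 1, then best[8]=52)
best[10] = 63  (first piece 2, then best[8]=52)
One optimal cutting: 4 + 4 + 2 → $26 + $26 + $11 = $63.

63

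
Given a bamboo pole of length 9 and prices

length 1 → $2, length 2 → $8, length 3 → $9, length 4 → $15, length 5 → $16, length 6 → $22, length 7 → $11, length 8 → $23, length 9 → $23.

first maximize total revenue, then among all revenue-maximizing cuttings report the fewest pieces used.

5

Let r[k] be the best obtainable value from length k. For each k, try every first piece i and keep the best of price[i] + r[k−i].
r[1] = 2
r[2] = max(2+2, 8+0) = 8
r[3] = max(2+8, 8+2, 9+0) = 10
r[4] = max(2+10, 8+8, 9+2, 15+0) = 16
r[5] = max(2+16, 8+10, 9+8, 15+2, 16+0) = 18
r[6] = max(2+18, 8+16, 9+10, 15+8, 16+2, 22+0) = 24
r[7] = max(2+24, 8+18, 9+16, …, 22+2, 11+0) = 26
r[8] = max(2+26, 8+24, 9+18, …, 11+2, 23+0) = 32
r[9] = max(2+32, 8+26, 9+24, …, 23+2, 23+0) = 34
Maximum revenue is $34.
Now minimize piece count subject to staying optimal: for each k, pieces[k] = 1 + min over i with p[i]+r[k−i]=r[k] of pieces[k−i].
pieces[6] = 3
pieces[7] = 4
pieces[8] = 4
pieces[9] = 5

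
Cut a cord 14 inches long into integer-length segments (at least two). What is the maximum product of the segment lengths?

Let f[k] be the best product for length k (with at least one cut). For each first piece i, the rest contributes max(k−i, f[k−i]).
f[2] = 1×max(1,0) = 1×1 = 1
f[3] = max(1×2, 2×1) = 2
f[4] = max(1×3, 2×2, 3×1) = 4
f[5] = max(1×4, 2×3, 3×2, 4×1) = 6
f[6] = max(1×6, 2×4, 3×3, 4×2, 5×1) = 9
f[7] = max(1×9, 2×6, 3×4, 4×3, 5×2, 6×1) = 12
f[8] = max(1×12, 2×9, 3×6, …, 6×2, 7×1) = 18
f[9] = max(1×18, 2×12, 3×9, …, 7×2, 8×1) = 27
f[10] = max(1×27, 2×18, 3×12, …, 8×2, 9×1) = 36
f[11] = max(1×36, 2×27, 3×18, …, 9×2, 10×1) = 54
f[12] = max(1×54, 2×36, 3×27, …, 10×2, 11×1) = 81
f[13] = max(1×81, 2×54, 3×36, …, 11×2, 12×1) = 108
f[14] = max(1×108, 2×81, 3×54, …, 12×2, 13×1) = 162
One optimal split: 3 + 3 + 3 + 3 + 2; product 3×3×3×3×2 = 162.

162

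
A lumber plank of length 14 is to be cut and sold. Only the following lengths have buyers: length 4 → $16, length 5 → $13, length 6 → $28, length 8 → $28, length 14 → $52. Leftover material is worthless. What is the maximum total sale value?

Consider every possible first cut. best[k] is the best of p[i]+best[k−i] over all sellable i≤k.
best[1] = 0
best[2] = 0
best[3] = 0
best[4] = 16
best[5] = max(16+0, 13+0) = 16
best[6] = max(16+0, 13+0, 28+0) = 28
best[7] = max(16+0, 13+0, 28+0) = 28
best[8] = max(16+16, 13+0, 28+0, 28+0) = 32
best[9] = max(16+16, 13+16, 28+0, 28+0) = 32
best[10] = max(16+28, 13+16, 28+16, 28+0) = 44
best[11] = max(16+28, 13+28, 28+16, 28+0) = 44
best[12] = max(16+32, 13+28, 28+28, 28+16) = 56
best[13] = max(16+32, 13+32, 28+28, 28+16) = 56
best[14] = max(16+44, 13+32, 28+32, 28+28, 52+0) = 60
One optimal cutting: 6 + 4 + 4 → $60.

60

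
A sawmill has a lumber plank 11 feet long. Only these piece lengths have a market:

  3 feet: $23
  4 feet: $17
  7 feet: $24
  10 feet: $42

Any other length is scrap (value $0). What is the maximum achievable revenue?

69

Build f[k] bottom-up: f[k] = max over allowed piece i of (p[i] + f[k−i]).
f[1] = 0
f[2] = 0
f[3] = 23
f[4] = max(23+0, 17+0) = 23
f[5] = max(23+0, 17+0) = 23
f[6] = max(23+23, 17+0) = 46
f[7] = max(23+23, 17+23, 24+0) = 46
f[8] = max(23+23, 17+23, 24+0) = 46
f[9] = max(23+46, 17+23, 24+0) = 69
f[10] = max(23+46, 17+46, 24+23, 42+0) = 69
f[11] = max(23+46, 17+46, 24+23, 42+0) = 69
One optimal cutting: pieces 3 + 3 + 3 with 2 feet of scrap → $69.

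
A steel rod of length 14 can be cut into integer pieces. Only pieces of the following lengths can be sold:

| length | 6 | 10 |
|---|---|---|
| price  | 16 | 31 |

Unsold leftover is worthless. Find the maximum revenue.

Build f[k] bottom-up: f[k] = max over allowed piece i of (p[i] + f[k−i]).
f[1] = 0
f[2] = 0
f[3] = 0
f[4] = 0
f[5] = 0
f[6] = 16
f[7] = 16
f[8] = 16
f[9] = 16
f[10] = 31
f[11] = 31
f[12] = 32  (first piece 6, then f[6]=16)
f[13] = 32
f[14] = 32
One optimal cutting: pieces 6 + 6 with 2 units of scrap → $32.

32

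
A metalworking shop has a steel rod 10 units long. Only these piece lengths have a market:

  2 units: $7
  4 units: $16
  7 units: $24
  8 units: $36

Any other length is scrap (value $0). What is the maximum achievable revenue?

Consider every possible first cut. r[k] is the best of p[i]+r[k−i] over all sellable i≤k.
r[1] = 0
r[2] = 7
r[3] = 7
r[4] = max(7+7, 16+0) = 16
r[5] = max(7+7, 16+0) = 16
r[6] = max(7+16, 16+7) = 23
r[7] = max(7+16, 16+7, 24+0) = 24
r[8] = max(7+23, 16+16, 24+0, 36+0) = 36
r[9] = max(7+24, 16+16, 24+7, 36+0) = 36
r[10] = max(7+36, 16+23, 24+7, 36+7) = 43
One optimal cutting: 8 + 2 → $43.

43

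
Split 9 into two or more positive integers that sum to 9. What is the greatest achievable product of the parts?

Define f[k] = max over 1≤i<k of i · max(k−i, f[k−i]); the inner max lets the remainder stay uncut if that's better.
f[2] = 1×max(1,0) = 1×1 = 1
f[3] = max(1×2, 2×1) = 2
f[4] = max(1×3, 2×2, 3×1) = 4
f[5] = max(1×4, 2×3, 3×2, 4×1) = 6
f[6] = max(1×6, 2×4, 3×3, 4×2, 5×1) = 9
f[7] = max(1×9, 2×6, 3×4, 4×3, 5×2, 6×1) = 12
f[8] = max(1×12, 2×9, 3×6, …, 6×2, 7×1) = 18
f[9] = max(1×18, 2×12, 3×9, …, 7×2, 8×1) = 27
One optimal split: 3 + 3 + 3; product 3×3×3 = 27.

27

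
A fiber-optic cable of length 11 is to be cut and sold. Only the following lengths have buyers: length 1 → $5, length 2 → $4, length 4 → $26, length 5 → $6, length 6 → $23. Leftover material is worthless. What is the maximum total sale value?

67

Build f[k] bottom-up: f[k] = max over allowed piece i of (p[i] + f[k−i]).
f[1] = 5
f[2] = 10  (first piece 1, then f[1]=5)
f[3] = 15  (first piece 1, then f[2]=10)
f[4] = 26
f[5] = 31  (first piece 1, then f[4]=26)
f[6] = 36  (first piece 1, then f[5]=31)
f[7] = 41  (first piece 1, then f[6]=36)
f[8] = 52  (first piece 4, then f[4]=26)
f[9] = 57  (first piece 1, then f[8]=52)
f[10] = 62  (first piece 1, then f[9]=57)
f[11] = 67  (first piece 1, then f[10]=62)
One optimal cutting: 4 + 4 + 1 + 1 + 1 → $67.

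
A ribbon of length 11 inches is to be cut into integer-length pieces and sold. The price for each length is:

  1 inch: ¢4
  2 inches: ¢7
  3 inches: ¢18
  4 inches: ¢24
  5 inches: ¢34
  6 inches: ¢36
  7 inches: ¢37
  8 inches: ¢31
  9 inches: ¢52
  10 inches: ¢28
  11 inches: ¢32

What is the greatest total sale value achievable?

72

Build best[k] bottom-up: best[k] = max over allowed piece i of (p[i] + best[k−i]).
best[1] = 4
best[2] = max(4+4, 7+0) = 8
best[3] = max(4+8, 7+4, 18+0) = 18
best[4] = max(4+18, 7+8, 18+4, 24+0) = 24
best[5] = max(4+24, 7+18, 18+8, 24+4, 34+0) = 34
best[6] = max(4+34, 7+24, 18+18, 24+8, 34+4, 36+0) = 38
best[7] = max(4+38, 7+34, 18+24, …, 36+4, 37+0) = 42
best[8] = max(4+42, 7+38, 18+34, …, 37+4, 31+0) = 52
best[9] = max(4+52, 7+42, 18+38, …, 31+4, 52+0) = 58
best[10] = max(4+58, 7+52, 18+42, …, 52+4, 28+0) = 68
best[11] = max(4+68, 7+58, 18+52, …, 28+4, 32+0) = 72
One optimal cutting: 5 + 5 + 1 → ¢34 + ¢34 + ¢4 = ¢72.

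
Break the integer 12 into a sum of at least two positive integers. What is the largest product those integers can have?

81

Let f[k] be the best product for length k (with at least one cut). For each first piece i, the rest contributes max(k−i, f[k−i]).
f[2] = 1·max(1,0) = 1·1 = 1
f[3] = 1·max(2,1) = 1·2 = 2
f[4] = 2·max(2,1) = 2·2 = 4
f[5] = 2·max(3,2) = 2·3 = 6
f[6] = 3·max(3,2) = 3·3 = 9
f[7] = 2·max(5,6) = 2·6 = 12
f[8] = 2·max(6,9) = 2·9 = 18
f[9] = 3·max(6,9) = 3·9 = 27
f[10] = 2·max(8,18) = 2·18 = 36
f[11] = 2·max(9,27) = 2·27 = 54
f[12] = 3·max(9,27) = 3·27 = 81
One optimal split: 3 + 3 + 3 + 3; product 3·3·3·3 = 81.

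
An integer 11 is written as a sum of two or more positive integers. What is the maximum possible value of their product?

Define prod[k] = max over 1≤i<k of i · max(k−i, prod[k−i]); the inner max lets the remainder stay uncut if that's better.
prod[2] = 1×max(1,0) = 1×1 = 1
prod[3] = 1×max(2,1) = 1×2 = 2
prod[4] = 2×max(2,1) = 2×2 = 4
prod[5] = 2×max(3,2) = 2×3 = 6
prod[6] = 3×max(3,2) = 3×3 = 9
prod[7] = 2×max(5,6) = 2×6 = 12
prod[8] = 2×max(6,9) = 2×9 = 18
prod[9] = 3×max(6,9) = 3×9 = 27
prod[10] = 2×max(8,18) = 2×18 = 36
prod[11] = 2×max(9,27) = 2×27 = 54
One optimal split: 3 + 3 + 3 + 2; product 3×3×3×2 = 54.

54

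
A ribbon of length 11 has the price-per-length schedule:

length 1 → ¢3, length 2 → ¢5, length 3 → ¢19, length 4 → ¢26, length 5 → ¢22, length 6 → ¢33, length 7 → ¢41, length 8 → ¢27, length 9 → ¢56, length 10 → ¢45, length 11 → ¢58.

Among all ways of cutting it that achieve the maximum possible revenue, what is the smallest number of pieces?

3

Let r[k] be the best obtainable value from length k. For each k, try every first piece i and keep the best of price[i] + r[k−i].
r[1] = 3
r[2] = max(3+3, 5+0) = 6
r[3] = max(3+6, 5+3, 19+0) = 19
r[4] = max(3+19, 5+6, 19+3, 26+0) = 26
r[5] = max(3+26, 5+19, 19+6, 26+3, 22+0) = 29
r[6] = max(3+29, 5+26, 19+19, 26+6, 22+3, 33+0) = 38
r[7] = max(3+38, 5+29, 19+26, …, 33+3, 41+0) = 45
r[8] = max(3+45, 5+38, 19+29, …, 41+3, 27+0) = 52
r[9] = max(3+52, 5+45, 19+38, …, 27+3, 56+0) = 57
r[10] = max(3+57, 5+52, 19+45, …, 56+3, 45+0) = 64
r[11] = max(3+64, 5+57, 19+52, …, 45+3, 58+0) = 71
Maximum revenue is ¢71.
Now minimize piece count subject to staying optimal: for each k, pieces[k] = 1 + min over i with p[i]+r[k−i]=r[k] of pieces[k−i].
pieces[8] = 2
pieces[9] = 3
pieces[10] = 3
pieces[11] = 3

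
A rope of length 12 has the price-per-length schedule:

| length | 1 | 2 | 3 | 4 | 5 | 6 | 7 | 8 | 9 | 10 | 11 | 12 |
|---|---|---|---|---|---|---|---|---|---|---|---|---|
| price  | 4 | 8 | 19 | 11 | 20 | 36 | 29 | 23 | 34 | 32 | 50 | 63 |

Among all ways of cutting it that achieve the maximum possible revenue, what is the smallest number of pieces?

4

Let r[k] be the best obtainable value from length k. For each k, try every first piece i and keep the best of price[i] + r[k−i].
r[1] = 4
r[2] = max(4+4, 8+0) = 8
r[3] = max(4+8, 8+4, 19+0) = 19
r[4] = max(4+19, 8+8, 19+4, 11+0) = 23
r[5] = max(4+23, 8+19, 19+8, 11+4, 20+0) = 27
r[6] = max(4+27, 8+23, 19+19, 11+8, 20+4, 36+0) = 38
r[7] = max(4+38, 8+27, 19+23, …, 36+4, 29+0) = 42
r[8] = max(4+42, 8+38, 19+27, …, 29+4, 23+0) = 46
r[9] = max(4+46, 8+42, 19+38, …, 23+4, 34+0) = 57
r[10] = max(4+57, 8+46, 19+42, …, 34+4, 32+0) = 61
r[11] = max(4+61, 8+57, 19+46, …, 32+4, 50+0) = 65
r[12] = max(4+65, 8+61, 19+57, …, 50+4, 63+0) = 76
Maximum revenue is $76.
Now minimize piece count subject to staying optimal: for each k, pieces[k] = 1 + min over i with p[i]+r[k−i]=r[k] of pieces[k−i].
pieces[9] = 3
pieces[10] = 4
pieces[11] = 4
pieces[12] = 4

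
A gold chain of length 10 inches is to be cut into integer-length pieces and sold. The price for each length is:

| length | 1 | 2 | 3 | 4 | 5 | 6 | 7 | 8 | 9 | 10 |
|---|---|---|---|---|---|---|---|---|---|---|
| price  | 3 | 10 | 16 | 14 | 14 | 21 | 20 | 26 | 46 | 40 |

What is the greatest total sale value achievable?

Build best[k] bottom-up: best[k] = max over allowed piece i of (p[i] + best[k−i]).
best[1] = 3
best[2] = max(3+3, 10+0) = 10
best[3] = max(3+10, 10+3, 16+0) = 16
best[4] = max(3+16, 10+10, 16+3, 14+0) = 20
best[5] = max(3+20, 10+16, 16+10, 14+3, 14+0) = 26
best[6] = max(3+26, 10+20, 16+16, 14+10, 14+3, 21+0) = 32
best[7] = max(3+32, 10+26, 16+20, …, 21+3, 20+0) = 36
best[8] = max(3+36, 10+32, 16+26, …, 20+3, 26+0) = 42
best[9] = max(3+42, 10+36, 16+32, …, 26+3, 46+0) = 48
best[10] = max(3+48, 10+42, 16+36, …, 46+3, 40+0) = 52
One optimal cutting: 3 + 3 + 2 + 2 → $16 + $16 + $10 + $10 = $52.

52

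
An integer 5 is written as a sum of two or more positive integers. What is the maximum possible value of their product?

Define prod[k] = max over 1≤i<k of i · max(k−i, prod[k−i]); the inner max lets the remainder stay uncut if that's better.
prod[2] = 1*max(1,0) = 1*1 = 1
prod[3] = 1*max(2,1) = 1*2 = 2
prod[4] = 2*max(2,1) = 2*2 = 4
prod[5] = 2*max(3,2) = 2*3 = 6
One optimal split: 3 + 2; product 3*2 = 6.

6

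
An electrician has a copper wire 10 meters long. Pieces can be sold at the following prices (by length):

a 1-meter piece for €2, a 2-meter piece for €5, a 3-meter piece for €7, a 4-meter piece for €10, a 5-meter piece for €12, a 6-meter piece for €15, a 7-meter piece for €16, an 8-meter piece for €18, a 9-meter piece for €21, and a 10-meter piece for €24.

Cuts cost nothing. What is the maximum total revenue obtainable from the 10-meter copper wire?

Build r[k] bottom-up: r[k] = max over allowed piece i of (p[i] + r[k−i]).
r[1] = 2
r[2] = 5
r[3] = 7  (first piece 1, then r[2]=5)
r[4] = 10  (first piece 2, then r[2]=5)
r[5] = 12  (first piece 1, then r[4]=10)
r[6] = 15  (first piece 2, then r[4]=10)
r[7] = 17  (first piece 1, then r[6]=15)
r[8] = 20  (first piece 2, then r[6]=15)
r[9] = 22  (first piece 1, then r[8]=20)
r[10] = 25  (first piece 2, then r[8]=20)
One optimal cutting: 2 + 2 + 2 + 2 + 2 → €5 + €5 + €5 + €5 + €5 = €25.

25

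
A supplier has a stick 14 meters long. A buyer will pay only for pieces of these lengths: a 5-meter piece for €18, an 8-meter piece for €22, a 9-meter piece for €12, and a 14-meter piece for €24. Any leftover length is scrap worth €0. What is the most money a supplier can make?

Let best[k] be the best obtainable value from length k. For each k, try every first piece i and keep the best of price[i] + best[k−i].
best[1] = 0
best[2] = 0
best[3] = 0
best[4] = 0
best[5] = 18
best[6] = 18
best[7] = 18
best[8] = 22
best[9] = 22
best[10] = 36  (first piece 5, then best[5]=18)
best[11] = 36
best[12] = 36
best[13] = 40  (first piece 5, then best[8]=22)
best[14] = 40
One optimal cutting: pieces 8 + 5 with 1 meter of scrap → €40.

40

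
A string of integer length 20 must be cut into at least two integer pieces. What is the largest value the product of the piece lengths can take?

1458

Let m[k] be the best product for length k (with at least one cut). For each first piece i, the rest contributes max(k−i, m[k−i]).
m[2] = 1*max(1,0) = 1*1 = 1
m[3] = 1*max(2,1) = 1*2 = 2
m[4] = 2*max(2,1) = 2*2 = 4
m[5] = 2*max(3,2) = 2*3 = 6
m[6] = 3*max(3,2) = 3*3 = 9
m[7] = 2*max(5,6) = 2*6 = 12
m[8] = 2*max(6,9) = 2*9 = 18
m[9] = 3*max(6,9) = 3*9 = 27
m[10] = 2*max(8,18) = 2*18 = 36
m[11] = 2*max(9,27) = 2*27 = 54
m[12] = 3*max(9,27) = 3*27 = 81
m[13] = 2*max(11,54) = 2*54 = 108
m[14] = 2*max(12,81) = 2*81 = 162
m[15] = 3*max(12,81) = 3*81 = 243
m[16] = 2*max(14,162) = 2*162 = 324
m[17] = 2*max(15,243) = 2*243 = 486
m[18] = 3*max(15,243) = 3*243 = 729
m[19] = 2*max(17,486) = 2*486 = 972
m[20] = 2*max(18,729) = 2*729 = 1458
One optimal split: 3 + 3 + 3 + 3 + 3 + 3 + 2; product 3*3*3*3*3*3*2 = 1458.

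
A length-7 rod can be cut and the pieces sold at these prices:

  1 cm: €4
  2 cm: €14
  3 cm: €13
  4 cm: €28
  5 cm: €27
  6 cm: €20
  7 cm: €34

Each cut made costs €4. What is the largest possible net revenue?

38

Consider every possible first cut. net[k] is the best of p[i]+net[k−i] over all sellable i≤k, charging 4 whenever i<k.
net[1] = 4
net[2] = max(4+4-4, 14+0) = 14
net[3] = max(4+14-4, 14+4-4, 13+0) = 14
net[4] = max(4+14-4, 14+14-4, 13+4-4, 28+0) = 28
net[5] = max(4+28-4, 14+14-4, 13+14-4, 28+4-4, 27+0) = 28
net[6] = max(4+28-4, 14+28-4, 13+14-4, 28+14-4, 27+4-4, 20+0) = 38
net[7] = max(4+38-4, 14+28-4, 13+28-4, …, 20+4-4, 34+0) = 38
One optimal plan: pieces 4 + 2 + 1 (2 cuts) → €46 − €8 = €38.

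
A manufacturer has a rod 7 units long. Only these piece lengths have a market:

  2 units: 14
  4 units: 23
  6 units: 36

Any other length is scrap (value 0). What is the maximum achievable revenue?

42

Build f[k] bottom-up: f[k] = max over allowed piece i of (p[i] + f[k−i]).
f[1] = 0
f[2] = 14
f[3] = 14
f[4] = 28  (first piece 2, then f[2]=14)
f[5] = 28
f[6] = 42  (first piece 2, then f[4]=28)
f[7] = 42
One optimal cutting: pieces 2 + 2 + 2 with 1 unit of scrap → 42.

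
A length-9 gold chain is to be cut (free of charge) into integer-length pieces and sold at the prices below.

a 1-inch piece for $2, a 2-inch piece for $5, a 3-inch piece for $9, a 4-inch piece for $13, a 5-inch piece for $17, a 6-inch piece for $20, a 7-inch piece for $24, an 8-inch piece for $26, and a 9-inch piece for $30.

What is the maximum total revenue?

30

Build best[k] bottom-up: best[k] = max over allowed piece i of (p[i] + best[k−i]).
best[1] = 2
best[2] = 5
best[3] = 9
best[4] = 13
best[5] = 17
best[6] = 20
best[7] = 24
best[8] = 26  (first piece 1, then best[7]=24)
best[9] = 30  (first piece 4, then best[5]=17)
One optimal cutting: 5 + 4 → $17 + $13 = $30.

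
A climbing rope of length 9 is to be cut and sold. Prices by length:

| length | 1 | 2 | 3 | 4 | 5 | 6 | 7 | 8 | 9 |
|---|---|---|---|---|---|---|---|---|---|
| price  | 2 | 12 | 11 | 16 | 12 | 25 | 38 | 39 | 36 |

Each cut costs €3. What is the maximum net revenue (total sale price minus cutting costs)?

Let r[k] be the best obtainable value from length k. For each k, try every first piece i and keep the best of price[i] + r[k−i] minus the 3 cut fee when i<k.
r[1] = 2
r[2] = 12
r[3] = 11  (first piece 1, then r[2]=12)
r[4] = 21  (first piece 2, then r[2]=12)
r[5] = 20  (first piece 1, then r[4]=21)
r[6] = 30  (first piece 2, then r[4]=21)
r[7] = 38
r[8] = 39  (first piece 2, then r[6]=30)
r[9] = 47  (first piece 2, then r[7]=38)
One optimal plan: pieces 7 + 2 (1 cut) → €50 − €3 = €47.

47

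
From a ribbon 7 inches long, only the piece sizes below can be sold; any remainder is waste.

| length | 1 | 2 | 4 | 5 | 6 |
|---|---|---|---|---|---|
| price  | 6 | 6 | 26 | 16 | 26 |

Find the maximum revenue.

44

Let f[k] be the best obtainable value from length k. For each k, try every first piece i and keep the best of price[i] + f[k−i].
f[1] = 6
f[2] = 12  (first piece 1, then f[1]=6)
f[3] = 18  (first piece 1, then f[2]=12)
f[4] = 26
f[5] = 32  (first piece 1, then f[4]=26)
f[6] = 38  (first piece 1, then f[5]=32)
f[7] = 44  (first piece 1, then f[6]=38)
One optimal cutting: 4 + 1 + 1 + 1 → ¢44.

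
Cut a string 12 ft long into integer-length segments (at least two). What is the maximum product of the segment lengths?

81

Fill f[k] for k=2..12: at each k try every first piece i and multiply by the better of (k−i) uncut or f[k−i].
f[2] = 1*max(1,0) = 1*1 = 1
f[3] = 1*max(2,1) = 1*2 = 2
f[4] = 2*max(2,1) = 2*2 = 4
f[5] = 2*max(3,2) = 2*3 = 6
f[6] = 3*max(3,2) = 3*3 = 9
f[7] = 2*max(5,6) = 2*6 = 12
f[8] = 2*max(6,9) = 2*9 = 18
f[9] = 3*max(6,9) = 3*9 = 27
f[10] = 2*max(8,18) = 2*18 = 36
f[11] = 2*max(9,27) = 2*27 = 54
f[12] = 3*max(9,27) = 3*27 = 81
One optimal split: 3 + 3 + 3 + 3; product 3*3*3*3 = 81.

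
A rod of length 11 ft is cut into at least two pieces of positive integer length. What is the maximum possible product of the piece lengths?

Define f[k] = max over 1≤i<k of i · max(k−i, f[k−i]); the inner max lets the remainder stay uncut if that's better.
f[2] = 1*max(1,0) = 1*1 = 1
f[3] = max(1*2, 2*1) = 2
f[4] = max(1*3, 2*2, 3*1) = 4
f[5] = max(1*4, 2*3, 3*2, 4*1) = 6
f[6] = max(1*6, 2*4, 3*3, 4*2, 5*1) = 9
f[7] = max(1*9, 2*6, 3*4, 4*3, 5*2, 6*1) = 12
f[8] = max(1*12, 2*9, 3*6, …, 6*2, 7*1) = 18
f[9] = max(1*18, 2*12, 3*9, …, 7*2, 8*1) = 27
f[10] = max(1*27, 2*18, 3*12, …, 8*2, 9*1) = 36
f[11] = max(1*36, 2*27, 3*18, …, 9*2, 10*1) = 54
One optimal split: 3 + 3 + 3 + 2; product 3*3*3*2 = 54.

54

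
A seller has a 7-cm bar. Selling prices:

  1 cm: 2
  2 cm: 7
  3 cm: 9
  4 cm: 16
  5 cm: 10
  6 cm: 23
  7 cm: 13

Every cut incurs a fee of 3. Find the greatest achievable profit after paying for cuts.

22

Let r[k] be the best obtainable value from length k. For each k, try every first piece i and keep the best of price[i] + r[k−i] minus the 3 cut fee when i<k.
r[1] = 2
r[2] = max(2+2-3, 7+0) = 7
r[3] = max(2+7-3, 7+2-3, 9+0) = 9
r[4] = max(2+9-3, 7+7-3, 9+2-3, 16+0) = 16
r[5] = max(2+16-3, 7+9-3, 9+7-3, 16+2-3, 10+0) = 15
r[6] = max(2+15-3, 7+16-3, 9+9-3, 16+7-3, 10+2-3, 23+0) = 23
r[7] = max(2+23-3, 7+15-3, 9+16-3, …, 23+2-3, 13+0) = 22
One optimal plan: pieces 6 + 1 (1 cut) → 25 − 3 = 22.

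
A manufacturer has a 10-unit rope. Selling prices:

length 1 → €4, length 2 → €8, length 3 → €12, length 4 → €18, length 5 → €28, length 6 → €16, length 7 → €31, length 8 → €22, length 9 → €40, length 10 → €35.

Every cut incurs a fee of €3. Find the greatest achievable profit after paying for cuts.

53

Consider every possible first cut. net[k] is the best of p[i]+net[k−i] over all sellable i≤k, charging 3 whenever i<k.
net[1] = 4
net[2] = 8
net[3] = 12
net[4] = 18
net[5] = 28
net[6] = 29  (first piece 1, then net[5]=28)
net[7] = 33  (first piece 2, then net[5]=28)
net[8] = 37  (first piece 3, then net[5]=28)
net[9] = 43  (first piece 4, then net[5]=28)
net[10] = 53  (first piece 5, then net[5]=28)
One optimal plan: pieces 5 + 5 (1 cut) → €56 − €3 = €53.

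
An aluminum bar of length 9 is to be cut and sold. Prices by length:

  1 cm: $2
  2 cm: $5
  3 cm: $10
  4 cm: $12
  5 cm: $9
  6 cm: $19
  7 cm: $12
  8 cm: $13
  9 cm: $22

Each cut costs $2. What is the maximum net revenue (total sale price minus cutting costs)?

Build net[k] bottom-up: net[k] = max over allowed piece i of (p[i] + net[k−i]) − 2 per cut.
net[1] = 2
net[2] = 5
net[3] = 10
net[4] = 12
net[5] = 13  (first piece 2, then net[3]=10)
net[6] = 19
net[7] = 20  (first piece 3, then net[4]=12)
net[8] = 22  (first piece 2, then net[6]=19)
net[9] = 27  (first piece 3, then net[6]=19)
One optimal plan: pieces 6 + 3 (1 cut) → $29 − $2 = $27.

27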